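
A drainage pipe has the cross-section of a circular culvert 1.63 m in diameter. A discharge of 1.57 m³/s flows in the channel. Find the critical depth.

At critical depth, Q² T / (g A³) = 1, i.e. A³/T = Q²/g = 1.57²/9.81 = 0.2513.
Try y = 0.783 m: A³/T = 0.5979 — over.
Try y = 0.502 m: A³/T = 0.1082 — short.
Try y = 0.625 m: A³/T = 0.252 — ≈ 0.2513.

y_c = 0.625 m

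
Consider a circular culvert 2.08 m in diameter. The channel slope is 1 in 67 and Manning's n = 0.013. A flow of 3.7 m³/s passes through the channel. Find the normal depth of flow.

y_n = 0.596 m

Manning's equation rearranged: A R^(2/3) = nQ / (1·√S) = 0.013 × 3.7 / (√0.01493) = 0.3937.
At y = 0.462 m: A R^(2/3) = 0.2377 — too small.
At y = 0.734 m: A R^(2/3) = 0.5868 — too large.
At y = 0.596 m: A R^(2/3) = 0.3936 — matches.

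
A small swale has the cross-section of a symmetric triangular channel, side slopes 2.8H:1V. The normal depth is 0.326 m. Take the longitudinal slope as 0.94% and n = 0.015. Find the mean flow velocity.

V = 1.85 m/s

For a triangular section with side slope z = 2.8: A = zy² = 2.8×0.326² = 0.2976 m²; P = 2y√(1+z²) = 2×0.326×2.973 = 1.939 m.
Hydraulic radius R = A/P = 0.2976/1.939 = 0.1535 m.
From Manning's equation, V = (1/n) R^(2/3) S^(1/2) = (1/0.015) × 0.1535^(2/3) × 0.0094^(1/2) = 1.85 m/s.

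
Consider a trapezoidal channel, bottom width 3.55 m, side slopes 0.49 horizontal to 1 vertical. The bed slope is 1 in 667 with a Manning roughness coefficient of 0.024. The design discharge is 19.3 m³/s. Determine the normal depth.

y_n = 2.25 m

Manning's equation rearranged: A R^(2/3) = nQ / (1·√S) = 0.024 × 19.3 / (√0.001499) = 11.96.
At y = 1.7 m: A R^(2/3) = 7.529 — too small.
At y = 2.74 m: A R^(2/3) = 16.69 — too large.
At y = 2.25 m: A R^(2/3) = 11.97 — matches.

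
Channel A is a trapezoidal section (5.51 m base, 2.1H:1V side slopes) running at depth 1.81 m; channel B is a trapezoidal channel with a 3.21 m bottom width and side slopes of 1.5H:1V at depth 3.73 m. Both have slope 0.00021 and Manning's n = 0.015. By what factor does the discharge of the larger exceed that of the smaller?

2.7

Channel A: With bottom width b = 5.51 m and side slope z = 2.1: A = (b + zy)y = (5.51 + 2.1×1.81)×1.81 = 16.85 m²; P = b + 2y√(1+z²) = 5.51 + 2×1.81×2.326 = 13.93 m. Hydraulic radius R = A/P = 16.85/13.93 = 1.21 m. Q_A = (1/0.015)·16.85·1.21^(2/3)·√0.00021 = 18.49 m³/s.
Channel B: With bottom width b = 3.21 m and side slope z = 1.5: A = (b + zy)y = (3.21 + 1.5×3.73)×3.73 = 32.84 m²; P = b + 2y√(1+z²) = 3.21 + 2×3.73×1.803 = 16.66 m. Hydraulic radius R = A/P = 32.84/16.66 = 1.972 m. Q_B = (1/0.015)·32.84·1.972^(2/3)·√0.00021 = 49.89 m³/s.
The larger discharge is 49.89 m³/s and the smaller is 18.49 m³/s; the ratio is 2.7.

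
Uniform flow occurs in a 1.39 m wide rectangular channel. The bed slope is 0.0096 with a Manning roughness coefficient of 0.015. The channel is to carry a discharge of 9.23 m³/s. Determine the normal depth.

Manning's equation rearranged: A R^(2/3) = nQ / (1·√S) = 0.015 × 9.23 / (√0.0096) = 1.413.
Trying y = 2.09 m: A R^(2/3) = 1.882 — over.
Trying y = 1.16 m: A R^(2/3) = 0.9251 — short.
Trying y = 1.64 m: A R^(2/3) = 1.413 — ≈ 1.413.

y_n = 1.64 m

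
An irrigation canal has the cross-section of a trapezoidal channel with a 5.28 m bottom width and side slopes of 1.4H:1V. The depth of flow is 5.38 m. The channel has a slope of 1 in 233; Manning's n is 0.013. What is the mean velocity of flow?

With bottom width b = 5.28 m and side slope z = 1.4: A = (b + zy)y = (5.28 + 1.4×5.38)×5.38 = 68.93 m²; P = b + 2y√(1+z²) = 5.28 + 2×5.38×1.72 = 23.79 m.
Hydraulic radius R = A/P = 68.93/23.79 = 2.897 m.
From Manning's equation, V = (1/n) R^(2/3) S^(1/2) = (1/0.013) × 2.897^(2/3) × 0.004292^(1/2) = 10.2 m/s.

V = 10.2 m/s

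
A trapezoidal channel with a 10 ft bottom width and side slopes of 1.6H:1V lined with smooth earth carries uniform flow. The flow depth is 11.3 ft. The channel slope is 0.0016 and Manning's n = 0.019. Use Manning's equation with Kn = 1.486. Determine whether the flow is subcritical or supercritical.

subcritical

With bottom width b = 10 ft and side slope z = 1.6: A = (b + zy)y = (10 + 1.6×11.3)×11.3 = 317.3 ft²; P = b + 2y√(1+z²) = 10 + 2×11.3×1.887 = 52.64 ft.
Hydraulic radius R = A/P = 317.3/52.64 = 6.028 ft.
V = (1.486/n) R^(2/3) √S = (1.486/0.019) × 6.028^(2/3) × √0.0016 = 10.36 ft/s. Hydraulic depth D_h = A/T = 317.3/46.16 = 6.874 ft.
Froude number Fr = V/√(g·D_h) = 10.36/√(32.2×6.874) = 0.696, which is less than 1, so the flow is subcritical.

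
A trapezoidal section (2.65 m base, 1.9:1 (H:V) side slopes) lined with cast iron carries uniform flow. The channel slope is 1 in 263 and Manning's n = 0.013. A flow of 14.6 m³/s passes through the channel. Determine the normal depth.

Manning's equation rearranged: A R^(2/3) = nQ / (1·√S) = 0.013 × 14.6 / (√0.003802) = 3.078.
Try y = 0.746 m: A R^(2/3) = 1.958 — low.
Try y = 0.945 m: A R^(2/3) = 3.075 — close enough.

y_n = 0.945 m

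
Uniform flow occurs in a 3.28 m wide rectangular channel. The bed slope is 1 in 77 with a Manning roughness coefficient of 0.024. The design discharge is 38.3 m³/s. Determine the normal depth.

Manning's equation rearranged: A R^(2/3) = nQ / (1·√S) = 0.024 × 38.3 / (√0.01299) = 8.066.
Try y = 2.8 m: A R^(2/3) = 9.392 — too large.
Try y = 2.23 m: A R^(2/3) = 7.044 — too small.
Try y = 2.48 m: A R^(2/3) = 8.065 — matches.

y_n = 2.48 m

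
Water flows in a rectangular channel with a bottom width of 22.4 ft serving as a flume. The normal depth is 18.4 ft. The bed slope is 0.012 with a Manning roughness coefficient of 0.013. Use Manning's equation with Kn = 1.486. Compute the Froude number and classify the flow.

Flow area A = b·y = 22.4 × 18.4 = 412.2 ft². Wetted perimeter P = b + 2y = 22.4 + 2×18.4 = 59.2 ft.
Hydraulic radius R = A/P = 412.2/59.2 = 6.962 ft.
V = (1.486/n) R^(2/3) √S = (1.486/0.013) × 6.962^(2/3) × √0.012 = 45.66 ft/s. Hydraulic depth D_h = A/T = 412.2/22.4 = 18.4 ft.
Froude number Fr = V/√(g·D_h) = 45.66/√(32.2×18.4) = 1.88, which is greater than 1, so the flow is supercritical.

supercritical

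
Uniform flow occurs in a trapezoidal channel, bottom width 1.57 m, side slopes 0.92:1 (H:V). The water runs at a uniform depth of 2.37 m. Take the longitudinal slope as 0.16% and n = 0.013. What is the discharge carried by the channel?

With bottom width b = 1.57 m and side slope z = 0.92: A = (b + zy)y = (1.57 + 0.92×2.37)×2.37 = 8.888 m²; P = b + 2y√(1+z²) = 1.57 + 2×2.37×1.359 = 8.011 m.
Hydraulic radius R = A/P = 8.888/8.011 = 1.11 m.
Manning's equation: Q = (1/n) A R^(2/3) S^(1/2) = (1/0.013) × 8.888 × 1.11^(2/3) × 0.0016^(1/2) = 29.3 m³/s.

Q = 29.3 m³/s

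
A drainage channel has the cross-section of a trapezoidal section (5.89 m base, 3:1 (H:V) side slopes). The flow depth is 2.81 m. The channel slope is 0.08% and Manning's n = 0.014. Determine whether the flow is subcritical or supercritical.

With bottom width b = 5.89 m and side slope z = 3: A = (b + zy)y = (5.89 + 3×2.81)×2.81 = 40.24 m²; P = b + 2y√(1+z²) = 5.89 + 2×2.81×3.162 = 23.66 m.
Hydraulic radius R = A/P = 40.24/23.66 = 1.701 m.
V = (1/n) R^(2/3) √S = (1/0.014) × 1.701^(2/3) × √0.0008 = 2.878 m/s. Hydraulic depth D_h = A/T = 40.24/22.75 = 1.769 m.
Froude number Fr = V/√(g·D_h) = 2.878/√(9.81×1.769) = 0.691, which is less than 1, so the flow is subcritical.

subcritical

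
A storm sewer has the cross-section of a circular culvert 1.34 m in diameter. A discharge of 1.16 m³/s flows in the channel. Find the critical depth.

y_c = 0.566 m

At critical depth, Q² T / (g A³) = 1, i.e. A³/T = Q²/g = 1.16²/9.81 = 0.1372.
Try y = 0.655 m: A³/T = 0.24 — too large.
Try y = 0.566 m: A³/T = 0.1372 — close enough.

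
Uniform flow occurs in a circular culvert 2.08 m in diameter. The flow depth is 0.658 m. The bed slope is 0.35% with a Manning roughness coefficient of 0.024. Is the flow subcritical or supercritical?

For a circular section of diameter D = 2.08 m at depth y = 0.658 m, the central angle is θ = 2 arccos(1 − 2y/D) = 2.389 rad. Then A = (D²/8)(θ − sin θ) = 0.9227 m² and P = Dθ/2 = 2.485 m.
Hydraulic radius R = A/P = 0.9227/2.485 = 0.3713 m.
V = (1/n) R^(2/3) √S = (1/0.024) × 0.3713^(2/3) × √0.0035 = 1.273 m/s. Hydraulic depth D_h = A/T = 0.9227/1.935 = 0.4769 m.
Froude number Fr = V/√(g·D_h) = 1.273/√(9.81×0.4769) = 0.589, which is less than 1, so the flow is subcritical.

subcritical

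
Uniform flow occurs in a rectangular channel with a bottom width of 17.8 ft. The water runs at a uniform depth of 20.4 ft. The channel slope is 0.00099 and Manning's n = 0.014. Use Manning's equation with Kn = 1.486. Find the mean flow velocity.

V = 11.3 ft/s

Flow area A = b·y = 17.8 × 20.4 = 363.1 ft². Wetted perimeter P = b + 2y = 17.8 + 2×20.4 = 58.6 ft.
Hydraulic radius R = A/P = 363.1/58.6 = 6.197 ft.
From Manning's equation, V = (1.486/n) R^(2/3) S^(1/2) = (1.486/0.014) × 6.197^(2/3) × 0.00099^(1/2) = 11.3 ft/s.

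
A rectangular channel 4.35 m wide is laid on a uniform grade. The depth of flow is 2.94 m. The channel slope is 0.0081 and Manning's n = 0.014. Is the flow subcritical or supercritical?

supercritical

Flow area A = b·y = 4.35 × 2.94 = 12.79 m². Wetted perimeter P = b + 2y = 4.35 + 2×2.94 = 10.23 m.
Hydraulic radius R = A/P = 12.79/10.23 = 1.25 m.
V = (1/n) R^(2/3) √S = (1/0.014) × 1.25^(2/3) × √0.0081 = 7.46 m/s. Hydraulic depth D_h = A/T = 12.79/4.35 = 2.94 m.
Froude number Fr = V/√(g·D_h) = 7.46/√(9.81×2.94) = 1.39, which is greater than 1, so the flow is supercritical.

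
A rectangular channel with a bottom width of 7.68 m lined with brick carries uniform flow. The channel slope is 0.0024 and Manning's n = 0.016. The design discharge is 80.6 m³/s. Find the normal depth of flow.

Manning's equation rearranged: A R^(2/3) = nQ / (1·√S) = 0.016 × 80.6 / (√0.0024) = 26.32.
Try y = 1.98 m: A R^(2/3) = 18.17 — too small.
Try y = 2.85 m: A R^(2/3) = 30.39 — too large.
Try y = 2.57 m: A R^(2/3) = 26.32 — close enough.

y_n = 2.57 m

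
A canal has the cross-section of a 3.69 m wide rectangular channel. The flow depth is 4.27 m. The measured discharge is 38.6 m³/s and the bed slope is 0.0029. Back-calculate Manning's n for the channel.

n = 0.026

Flow area A = b·y = 3.69 × 4.27 = 15.76 m². Wetted perimeter P = b + 2y = 3.69 + 2×4.27 = 12.23 m.
Hydraulic radius R = A/P = 15.76/12.23 = 1.288 m.
Rearranging Manning's equation: n = (1/Q) A R^(2/3) S^(1/2) = (1/38.6) × 15.76 × 1.288^(2/3) × √0.0029 = 0.026.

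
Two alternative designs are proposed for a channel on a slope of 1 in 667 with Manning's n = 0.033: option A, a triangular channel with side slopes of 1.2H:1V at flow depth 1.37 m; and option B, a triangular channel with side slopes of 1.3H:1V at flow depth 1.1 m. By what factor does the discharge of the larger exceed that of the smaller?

1.62

Channel A: For a triangular section with side slope z = 1.2: A = zy² = 1.2×1.37² = 2.252 m²; P = 2y√(1+z²) = 2×1.37×1.562 = 4.28 m. Hydraulic radius R = A/P = 2.252/4.28 = 0.5262 m. Q_A = (1/0.033)·2.252·0.5262^(2/3)·√0.001499 = 1.723 m³/s.
Channel B: For a triangular section with side slope z = 1.3: A = zy² = 1.3×1.1² = 1.573 m²; P = 2y√(1+z²) = 2×1.1×1.64 = 3.608 m. Hydraulic radius R = A/P = 1.573/3.608 = 0.4359 m. Q_B = (1/0.033)·1.573·0.4359^(2/3)·√0.001499 = 1.061 m³/s.
The larger discharge is 1.723 m³/s and the smaller is 1.061 m³/s; the ratio is 1.62.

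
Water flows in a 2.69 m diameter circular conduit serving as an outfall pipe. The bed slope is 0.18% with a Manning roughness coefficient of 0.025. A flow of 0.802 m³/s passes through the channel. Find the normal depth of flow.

Manning's equation rearranged: A R^(2/3) = nQ / (1·√S) = 0.025 × 0.802 / (√0.0018) = 0.4726.
At y = 0.477 m: A R^(2/3) = 0.2991 — low.
At y = 0.676 m: A R^(2/3) = 0.6037 — high.
At y = 0.598 m: A R^(2/3) = 0.4728 — ≈ 0.4726.

y_n = 0.598 m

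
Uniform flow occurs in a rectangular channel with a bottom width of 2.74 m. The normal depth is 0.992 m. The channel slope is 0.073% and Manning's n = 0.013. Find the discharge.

Flow area A = b·y = 2.74 × 0.992 = 2.718 m². Wetted perimeter P = b + 2y = 2.74 + 2×0.992 = 4.724 m.
Hydraulic radius R = A/P = 2.718/4.724 = 0.5754 m.
Manning's equation: Q = (1/n) A R^(2/3) S^(1/2) = (1/0.013) × 2.718 × 0.5754^(2/3) × 0.00073^(1/2) = 3.91 m³/s.

Q = 3.91 m³/s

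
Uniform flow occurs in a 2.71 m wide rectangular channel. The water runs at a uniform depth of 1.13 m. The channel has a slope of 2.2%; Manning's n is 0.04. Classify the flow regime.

Flow area A = b·y = 2.71 × 1.13 = 3.062 m². Wetted perimeter P = b + 2y = 2.71 + 2×1.13 = 4.97 m.
Hydraulic radius R = A/P = 3.062/4.97 = 0.6162 m.
V = (1/n) R^(2/3) √S = (1/0.04) × 0.6162^(2/3) × √0.022 = 2.685 m/s. Hydraulic depth D_h = A/T = 3.062/2.71 = 1.13 m.
Froude number Fr = V/√(g·D_h) = 2.685/√(9.81×1.13) = 0.806, which is less than 1, so the flow is subcritical.

subcritical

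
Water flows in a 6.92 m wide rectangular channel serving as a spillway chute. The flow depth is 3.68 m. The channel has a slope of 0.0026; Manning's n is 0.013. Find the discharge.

Q = 147 m³/s

Flow area A = b·y = 6.92 × 3.68 = 25.47 m². Wetted perimeter P = b + 2y = 6.92 + 2×3.68 = 14.28 m.
Hydraulic radius R = A/P = 25.47/14.28 = 1.783 m.
Manning's equation: Q = (1/n) A R^(2/3) S^(1/2) = (1/0.013) × 25.47 × 1.783^(2/3) × 0.0026^(1/2) = 147 m³/s.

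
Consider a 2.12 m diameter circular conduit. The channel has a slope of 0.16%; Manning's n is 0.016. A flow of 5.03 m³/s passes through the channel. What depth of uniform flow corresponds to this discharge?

y_n = 1.53 m

Manning's equation rearranged: A R^(2/3) = nQ / (1·√S) = 0.016 × 5.03 / (√0.0016) = 2.012.
Trying y = 1.23 m: A R^(2/3) = 1.474 — too small.
Trying y = 1.76 m: A R^(2/3) = 2.338 — too large.
Trying y = 1.53 m: A R^(2/3) = 2.013 — close enough.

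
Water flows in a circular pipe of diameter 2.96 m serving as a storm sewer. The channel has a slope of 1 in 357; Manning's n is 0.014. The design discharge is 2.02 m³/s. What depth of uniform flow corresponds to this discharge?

y_n = 0.616 m

Manning's equation rearranged: A R^(2/3) = nQ / (1·√S) = 0.014 × 2.02 / (√0.002801) = 0.5343.
Try y = 0.492 m: A R^(2/3) = 0.3381 — too small.
Try y = 0.725 m: A R^(2/3) = 0.7405 — too large.
Try y = 0.616 m: A R^(2/3) = 0.5343 — ≈ 0.5343.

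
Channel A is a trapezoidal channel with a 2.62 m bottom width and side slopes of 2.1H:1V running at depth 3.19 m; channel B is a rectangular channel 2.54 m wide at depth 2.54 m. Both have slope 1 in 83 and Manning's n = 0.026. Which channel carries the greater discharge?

channel A

Channel A: With bottom width b = 2.62 m and side slope z = 2.1: A = (b + zy)y = (2.62 + 2.1×3.19)×3.19 = 29.73 m²; P = b + 2y√(1+z²) = 2.62 + 2×3.19×2.326 = 17.46 m. Hydraulic radius R = A/P = 29.73/17.46 = 1.703 m. Q_A = (1/0.026)·29.73·1.703^(2/3)·√0.01205 = 179 m³/s.
Channel B: Flow area A = b·y = 2.54 × 2.54 = 6.452 m². Wetted perimeter P = b + 2y = 2.54 + 2×2.54 = 7.62 m. Hydraulic radius R = A/P = 6.452/7.62 = 0.8467 m. Q_B = (1/0.026)·6.452·0.8467^(2/3)·√0.01205 = 24.38 m³/s.
Q_A = 179 m³/s vs Q_B = 24.38 m³/s, so channel A carries more.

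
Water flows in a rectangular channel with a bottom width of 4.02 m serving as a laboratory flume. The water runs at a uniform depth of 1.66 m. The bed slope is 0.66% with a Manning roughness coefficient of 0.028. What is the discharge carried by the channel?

Q = 18.2 m³/s

Flow area A = b·y = 4.02 × 1.66 = 6.673 m². Wetted perimeter P = b + 2y = 4.02 + 2×1.66 = 7.34 m.
Hydraulic radius R = A/P = 6.673/7.34 = 0.9092 m.
Manning's equation: Q = (1/n) A R^(2/3) S^(1/2) = (1/0.028) × 6.673 × 0.9092^(2/3) × 0.0066^(1/2) = 18.2 m³/s.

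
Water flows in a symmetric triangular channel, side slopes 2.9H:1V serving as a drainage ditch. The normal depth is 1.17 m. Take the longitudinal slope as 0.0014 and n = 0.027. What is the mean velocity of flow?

V = 0.934 m/s

For a triangular section with side slope z = 2.9: A = zy² = 2.9×1.17² = 3.97 m²; P = 2y√(1+z²) = 2×1.17×3.068 = 7.178 m.
Hydraulic radius R = A/P = 3.97/7.178 = 0.553 m.
From Manning's equation, V = (1/n) R^(2/3) S^(1/2) = (1/0.027) × 0.553^(2/3) × 0.0014^(1/2) = 0.934 m/s.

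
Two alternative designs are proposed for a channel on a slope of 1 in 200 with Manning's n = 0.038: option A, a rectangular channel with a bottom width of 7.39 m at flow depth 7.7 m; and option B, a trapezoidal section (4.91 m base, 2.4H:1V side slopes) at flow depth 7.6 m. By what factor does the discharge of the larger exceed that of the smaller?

4.2

Channel A: Flow area A = b·y = 7.39 × 7.7 = 56.9 m². Wetted perimeter P = b + 2y = 7.39 + 2×7.7 = 22.79 m. Hydraulic radius R = A/P = 56.9/22.79 = 2.497 m. Q_A = (1/0.038)·56.9·2.497^(2/3)·√0.005 = 194.9 m³/s.
Channel B: With bottom width b = 4.91 m and side slope z = 2.4: A = (b + zy)y = (4.91 + 2.4×7.6)×7.6 = 175.9 m²; P = b + 2y√(1+z²) = 4.91 + 2×7.6×2.6 = 44.43 m. Hydraulic radius R = A/P = 175.9/44.43 = 3.96 m. Q_B = (1/0.038)·175.9·3.96^(2/3)·√0.005 = 819.5 m³/s.
The larger discharge is 819.5 m³/s and the smaller is 194.9 m³/s; the ratio is 4.2.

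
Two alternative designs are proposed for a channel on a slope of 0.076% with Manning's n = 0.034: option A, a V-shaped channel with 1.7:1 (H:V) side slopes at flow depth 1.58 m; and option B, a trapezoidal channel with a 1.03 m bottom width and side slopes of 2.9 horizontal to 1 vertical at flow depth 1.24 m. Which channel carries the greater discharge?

Channel A: For a triangular section with side slope z = 1.7: A = zy² = 1.7×1.58² = 4.244 m²; P = 2y√(1+z²) = 2×1.58×1.972 = 6.232 m. Hydraulic radius R = A/P = 4.244/6.232 = 0.6809 m. Q_A = (1/0.034)·4.244·0.6809^(2/3)·√0.00076 = 2.663 m³/s.
Channel B: With bottom width b = 1.03 m and side slope z = 2.9: A = (b + zy)y = (1.03 + 2.9×1.24)×1.24 = 5.736 m²; P = b + 2y√(1+z²) = 1.03 + 2×1.24×3.068 = 8.638 m. Hydraulic radius R = A/P = 5.736/8.638 = 0.6641 m. Q_B = (1/0.034)·5.736·0.6641^(2/3)·√0.00076 = 3.54 m³/s.
Q_A = 2.663 m³/s vs Q_B = 3.54 m³/s, so channel B carries more.

channel B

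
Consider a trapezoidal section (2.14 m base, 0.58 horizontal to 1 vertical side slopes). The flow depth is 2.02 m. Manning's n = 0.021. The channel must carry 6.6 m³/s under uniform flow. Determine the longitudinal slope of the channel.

With bottom width b = 2.14 m and side slope z = 0.58: A = (b + zy)y = (2.14 + 0.58×2.02)×2.02 = 6.689 m²; P = b + 2y√(1+z²) = 2.14 + 2×2.02×1.156 = 6.81 m.
Hydraulic radius R = A/P = 6.689/6.81 = 0.9822 m.
From Manning's equation, S = [nQ / (1 A R^(2/3))]² = [0.021 × 6.6 / (1 × 6.689 × 0.9822^(2/3))]² = 0.00044.

S = 0.00044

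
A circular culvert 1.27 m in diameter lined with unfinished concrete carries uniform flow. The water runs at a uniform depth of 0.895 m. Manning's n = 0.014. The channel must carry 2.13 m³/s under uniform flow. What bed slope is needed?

S = 0.00359

For a circular section of diameter D = 1.27 m at depth y = 0.895 m, the central angle is θ = 2 arccos(1 − 2y/D) = 3.985 rad. Then A = (D²/8)(θ − sin θ) = 0.9541 m² and P = Dθ/2 = 2.531 m.
Hydraulic radius R = A/P = 0.9541/2.531 = 0.377 m.
From Manning's equation, S = [nQ / (1 A R^(2/3))]² = [0.014 × 2.13 / (1 × 0.9541 × 0.377^(2/3))]² = 0.00359.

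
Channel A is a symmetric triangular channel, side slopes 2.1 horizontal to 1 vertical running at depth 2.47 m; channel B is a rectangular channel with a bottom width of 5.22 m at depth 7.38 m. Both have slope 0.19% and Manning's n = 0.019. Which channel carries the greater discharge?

channel B

Channel A: For a triangular section with side slope z = 2.1: A = zy² = 2.1×2.47² = 12.81 m²; P = 2y√(1+z²) = 2×2.47×2.326 = 11.49 m. Hydraulic radius R = A/P = 12.81/11.49 = 1.115 m. Q_A = (1/0.019)·12.81·1.115^(2/3)·√0.0019 = 31.61 m³/s.
Channel B: Flow area A = b·y = 5.22 × 7.38 = 38.52 m². Wetted perimeter P = b + 2y = 5.22 + 2×7.38 = 19.98 m. Hydraulic radius R = A/P = 38.52/19.98 = 1.928 m. Q_B = (1/0.019)·38.52·1.928^(2/3)·√0.0019 = 136.9 m³/s.
Q_A = 31.61 m³/s vs Q_B = 136.9 m³/s, so channel B carries more.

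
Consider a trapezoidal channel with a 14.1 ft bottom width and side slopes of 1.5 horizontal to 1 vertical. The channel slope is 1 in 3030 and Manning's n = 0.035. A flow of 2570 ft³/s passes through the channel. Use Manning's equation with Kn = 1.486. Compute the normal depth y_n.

y_n = 18.1 ft

Manning's equation rearranged: A R^(2/3) = nQ / (1.486·√S) = 0.035 × 2570 / (1.486 × √0.00033) = 3332.
At y = 15.3 ft: A R^(2/3) = 2302 — low.
At y = 18.1 ft: A R^(2/3) = 3327 — close enough.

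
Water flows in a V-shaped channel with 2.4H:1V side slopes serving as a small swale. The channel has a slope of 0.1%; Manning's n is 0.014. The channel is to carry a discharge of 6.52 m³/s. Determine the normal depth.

Manning's equation rearranged: A R^(2/3) = nQ / (1·√S) = 0.014 × 6.52 / (√0.001) = 2.887.
Trying y = 1.49 m: A R^(2/3) = 4.151 — over.
Trying y = 0.978 m: A R^(2/3) = 1.351 — short.
Trying y = 1.3 m: A R^(2/3) = 2.885 — matches.

y_n = 1.3 m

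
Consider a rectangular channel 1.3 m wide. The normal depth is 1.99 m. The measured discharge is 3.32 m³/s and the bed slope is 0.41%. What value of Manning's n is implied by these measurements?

Flow area A = b·y = 1.3 × 1.99 = 2.587 m². Wetted perimeter P = b + 2y = 1.3 + 2×1.99 = 5.28 m.
Hydraulic radius R = A/P = 2.587/5.28 = 0.49 m.
Rearranging Manning's equation: n = (1/Q) A R^(2/3) S^(1/2) = (1/3.32) × 2.587 × 0.49^(2/3) × √0.0041 = 0.031.

n = 0.031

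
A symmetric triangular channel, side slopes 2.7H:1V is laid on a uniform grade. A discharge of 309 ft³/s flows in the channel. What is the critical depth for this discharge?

At critical depth, Q² T / (g A³) = 1, i.e. A³/T = Q²/g = 309²/32.2 = 2965.
Trying y = 2.79 ft: A³/T = 616.2 — short.
Trying y = 3.82 ft: A³/T = 2965 — close enough.

y_c = 3.82 ft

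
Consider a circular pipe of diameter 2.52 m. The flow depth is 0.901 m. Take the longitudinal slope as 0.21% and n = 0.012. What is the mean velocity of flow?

V = 2.39 m/s

For a circular section of diameter D = 2.52 m at depth y = 0.901 m, the central angle is θ = 2 arccos(1 − 2y/D) = 2.564 rad. Then A = (D²/8)(θ − sin θ) = 1.602 m² and P = Dθ/2 = 3.23 m.
Hydraulic radius R = A/P = 1.602/3.23 = 0.4958 m.
From Manning's equation, V = (1/n) R^(2/3) S^(1/2) = (1/0.012) × 0.4958^(2/3) × 0.0021^(1/2) = 2.39 m/s.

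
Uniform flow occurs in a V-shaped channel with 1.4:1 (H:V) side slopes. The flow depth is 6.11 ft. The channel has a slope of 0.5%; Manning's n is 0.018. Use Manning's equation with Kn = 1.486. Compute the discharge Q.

Q = 560 ft³/s

For a triangular section with side slope z = 1.4: A = zy² = 1.4×6.11² = 52.26 ft²; P = 2y√(1+z²) = 2×6.11×1.72 = 21.02 ft.
Hydraulic radius R = A/P = 52.26/21.02 = 2.486 ft.
Manning's equation: Q = (1.486/n) A R^(2/3) S^(1/2) = (1.486/0.018) × 52.26 × 2.486^(2/3) × 0.005^(1/2) = 560 ft³/s.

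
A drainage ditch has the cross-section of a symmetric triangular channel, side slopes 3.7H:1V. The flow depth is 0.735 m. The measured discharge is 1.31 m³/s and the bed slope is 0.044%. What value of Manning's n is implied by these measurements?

n = 0.016

For a triangular section with side slope z = 3.7: A = zy² = 3.7×0.735² = 1.999 m²; P = 2y√(1+z²) = 2×0.735×3.833 = 5.634 m.
Hydraulic radius R = A/P = 1.999/5.634 = 0.3548 m.
Rearranging Manning's equation: n = (1/Q) A R^(2/3) S^(1/2) = (1/1.31) × 1.999 × 0.3548^(2/3) × √0.00044 = 0.016.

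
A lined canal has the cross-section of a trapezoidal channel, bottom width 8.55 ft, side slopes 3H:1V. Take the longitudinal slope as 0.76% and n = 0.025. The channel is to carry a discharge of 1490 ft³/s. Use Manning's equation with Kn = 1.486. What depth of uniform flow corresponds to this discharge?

Manning's equation rearranged: A R^(2/3) = nQ / (1.486·√S) = 0.025 × 1490 / (1.486 × √0.0076) = 287.5.
At y = 6.14 ft: A R^(2/3) = 381.4 — high.
At y = 4.75 ft: A R^(2/3) = 215.5 — low.
At y = 5.41 ft: A R^(2/3) = 287.1 — close enough.

y_n = 5.41 ft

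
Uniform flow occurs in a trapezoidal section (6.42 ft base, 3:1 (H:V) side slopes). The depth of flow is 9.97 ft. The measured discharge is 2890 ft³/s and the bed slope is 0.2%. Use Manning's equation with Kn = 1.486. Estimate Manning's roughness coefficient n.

n = 0.025

With bottom width b = 6.42 ft and side slope z = 3: A = (b + zy)y = (6.42 + 3×9.97)×9.97 = 362.2 ft²; P = b + 2y√(1+z²) = 6.42 + 2×9.97×3.162 = 69.48 ft.
Hydraulic radius R = A/P = 362.2/69.48 = 5.213 ft.
Rearranging Manning's equation: n = (1.486/Q) A R^(2/3) S^(1/2) = (1.486/2890) × 362.2 × 5.213^(2/3) × √0.002 = 0.025.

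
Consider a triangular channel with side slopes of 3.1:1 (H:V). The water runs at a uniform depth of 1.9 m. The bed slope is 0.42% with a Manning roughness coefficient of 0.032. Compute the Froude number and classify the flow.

subcritical

For a triangular section with side slope z = 3.1: A = zy² = 3.1×1.9² = 11.19 m²; P = 2y√(1+z²) = 2×1.9×3.257 = 12.38 m.
Hydraulic radius R = A/P = 11.19/12.38 = 0.9041 m.
V = (1/n) R^(2/3) √S = (1/0.032) × 0.9041^(2/3) × √0.0042 = 1.894 m/s. Hydraulic depth D_h = A/T = 11.19/11.78 = 0.95 m.
Froude number Fr = V/√(g·D_h) = 1.894/√(9.81×0.95) = 0.62, which is less than 1, so the flow is subcritical.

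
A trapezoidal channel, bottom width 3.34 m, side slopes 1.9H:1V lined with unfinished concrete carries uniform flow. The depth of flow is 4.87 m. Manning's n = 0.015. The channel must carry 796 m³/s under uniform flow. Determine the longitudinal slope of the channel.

With bottom width b = 3.34 m and side slope z = 1.9: A = (b + zy)y = (3.34 + 1.9×4.87)×4.87 = 61.33 m²; P = b + 2y√(1+z²) = 3.34 + 2×4.87×2.147 = 24.25 m.
Hydraulic radius R = A/P = 61.33/24.25 = 2.529 m.
From Manning's equation, S = [nQ / (1 A R^(2/3))]² = [0.015 × 796 / (1 × 61.33 × 2.529^(2/3))]² = 0.011.

S = 0.011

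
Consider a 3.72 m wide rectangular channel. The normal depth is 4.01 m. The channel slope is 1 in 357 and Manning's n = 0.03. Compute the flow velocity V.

Flow area A = b·y = 3.72 × 4.01 = 14.92 m². Wetted perimeter P = b + 2y = 3.72 + 2×4.01 = 11.74 m.
Hydraulic radius R = A/P = 14.92/11.74 = 1.271 m.
From Manning's equation, V = (1/n) R^(2/3) S^(1/2) = (1/0.03) × 1.271^(2/3) × 0.002801^(1/2) = 2.07 m/s.

V = 2.07 m/s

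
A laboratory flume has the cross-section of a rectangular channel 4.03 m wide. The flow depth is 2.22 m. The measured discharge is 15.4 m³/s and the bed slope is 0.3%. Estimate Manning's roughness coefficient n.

n = 0.033

Flow area A = b·y = 4.03 × 2.22 = 8.947 m². Wetted perimeter P = b + 2y = 4.03 + 2×2.22 = 8.47 m.
Hydraulic radius R = A/P = 8.947/8.47 = 1.056 m.
Rearranging Manning's equation: n = (1/Q) A R^(2/3) S^(1/2) = (1/15.4) × 8.947 × 1.056^(2/3) × √0.003 = 0.033.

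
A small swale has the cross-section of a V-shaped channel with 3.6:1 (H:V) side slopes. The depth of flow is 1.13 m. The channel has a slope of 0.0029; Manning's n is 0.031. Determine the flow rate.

Q = 5.32 m³/s

For a triangular section with side slope z = 3.6: A = zy² = 3.6×1.13² = 4.597 m²; P = 2y√(1+z²) = 2×1.13×3.736 = 8.444 m.
Hydraulic radius R = A/P = 4.597/8.444 = 0.5444 m.
Manning's equation: Q = (1/n) A R^(2/3) S^(1/2) = (1/0.031) × 4.597 × 0.5444^(2/3) × 0.0029^(1/2) = 5.32 m³/s.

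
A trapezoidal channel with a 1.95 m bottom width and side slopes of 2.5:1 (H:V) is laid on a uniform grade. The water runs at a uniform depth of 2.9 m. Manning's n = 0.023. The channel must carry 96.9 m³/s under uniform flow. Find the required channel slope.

S = 0.004

With bottom width b = 1.95 m and side slope z = 2.5: A = (b + zy)y = (1.95 + 2.5×2.9)×2.9 = 26.68 m²; P = b + 2y√(1+z²) = 1.95 + 2×2.9×2.693 = 17.57 m.
Hydraulic radius R = A/P = 26.68/17.57 = 1.519 m.
From Manning's equation, S = [nQ / (1 A R^(2/3))]² = [0.023 × 96.9 / (1 × 26.68 × 1.519^(2/3))]² = 0.004.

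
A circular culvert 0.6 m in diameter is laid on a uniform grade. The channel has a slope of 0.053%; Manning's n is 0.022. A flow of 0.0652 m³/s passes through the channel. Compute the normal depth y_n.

y_n = 0.399 m

Manning's equation rearranged: A R^(2/3) = nQ / (1·√S) = 0.022 × 0.0652 / (√0.00053) = 0.06231.
Try y = 0.474 m: A R^(2/3) = 0.07705 — high.
Try y = 0.286 m: A R^(2/3) = 0.03677 — low.
Try y = 0.399 m: A R^(2/3) = 0.06235 — ≈ 0.06231.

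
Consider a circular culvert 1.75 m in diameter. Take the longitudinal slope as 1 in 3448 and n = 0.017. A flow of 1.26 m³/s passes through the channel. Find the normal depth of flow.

y_n = 1.31 m

Manning's equation rearranged: A R^(2/3) = nQ / (1·√S) = 0.017 × 1.26 / (√0.00029) = 1.258.
Try y = 0.926 m: A R^(2/3) = 0.7621 — too small.
Try y = 1.63 m: A R^(2/3) = 1.491 — too large.
Try y = 1.31 m: A R^(2/3) = 1.261 — ≈ 1.258.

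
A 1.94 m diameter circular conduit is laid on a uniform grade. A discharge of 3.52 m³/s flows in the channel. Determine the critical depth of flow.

At critical depth, Q² T / (g A³) = 1, i.e. A³/T = Q²/g = 3.52²/9.81 = 1.263.
Trying y = 1.1 m: A³/T = 2.69 — over.
Trying y = 0.751 m: A³/T = 0.6244 — short.
Trying y = 0.902 m: A³/T = 1.261 — ≈ 1.263.

y_c = 0.902 m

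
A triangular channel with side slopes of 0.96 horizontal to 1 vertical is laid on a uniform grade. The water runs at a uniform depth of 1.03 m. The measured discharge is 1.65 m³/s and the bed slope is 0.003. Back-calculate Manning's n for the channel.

For a triangular section with side slope z = 0.96: A = zy² = 0.96×1.03² = 1.018 m²; P = 2y√(1+z²) = 2×1.03×1.386 = 2.856 m.
Hydraulic radius R = A/P = 1.018/2.856 = 0.3567 m.
Rearranging Manning's equation: n = (1/Q) A R^(2/3) S^(1/2) = (1/1.65) × 1.018 × 0.3567^(2/3) × √0.003 = 0.017.

n = 0.017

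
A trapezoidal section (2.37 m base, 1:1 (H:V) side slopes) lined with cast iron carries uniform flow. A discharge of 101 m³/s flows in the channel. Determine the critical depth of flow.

At critical depth, Q² T / (g A³) = 1, i.e. A³/T = Q²/g = 101²/9.81 = 1040.
Trying y = 4.37 m: A³/T = 2300 — over.
Trying y = 3.03 m: A³/T = 519.6 — short.
Trying y = 3.6 m: A³/T = 1037 — close enough.

y_c = 3.6 m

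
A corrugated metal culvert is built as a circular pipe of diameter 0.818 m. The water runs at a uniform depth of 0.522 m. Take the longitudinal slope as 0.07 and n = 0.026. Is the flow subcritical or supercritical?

For a circular section of diameter D = 0.818 m at depth y = 0.522 m, the central angle is θ = 2 arccos(1 − 2y/D) = 3.701 rad. Then A = (D²/8)(θ − sin θ) = 0.354 m² and P = Dθ/2 = 1.514 m.
Hydraulic radius R = A/P = 0.354/1.514 = 0.2338 m.
V = (1/n) R^(2/3) √S = (1/0.026) × 0.2338^(2/3) × √0.07 = 3.862 m/s. Hydraulic depth D_h = A/T = 0.354/0.7862 = 0.4503 m.
Froude number Fr = V/√(g·D_h) = 3.862/√(9.81×0.4503) = 1.84, which is greater than 1, so the flow is supercritical.

supercritical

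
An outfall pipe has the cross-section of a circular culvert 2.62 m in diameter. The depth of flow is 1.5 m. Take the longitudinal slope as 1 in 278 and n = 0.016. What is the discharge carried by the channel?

For a circular section of diameter D = 2.62 m at depth y = 1.5 m, the central angle is θ = 2 arccos(1 − 2y/D) = 3.433 rad. Then A = (D²/8)(θ − sin θ) = 3.192 m² and P = Dθ/2 = 4.497 m.
Hydraulic radius R = A/P = 3.192/4.497 = 0.7098 m.
Manning's equation: Q = (1/n) A R^(2/3) S^(1/2) = (1/0.016) × 3.192 × 0.7098^(2/3) × 0.003597^(1/2) = 9.52 m³/s.

Q = 9.52 m³/s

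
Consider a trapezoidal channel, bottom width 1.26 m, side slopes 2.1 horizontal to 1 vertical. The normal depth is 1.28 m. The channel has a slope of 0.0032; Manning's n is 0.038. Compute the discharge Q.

Q = 5.93 m³/s

With bottom width b = 1.26 m and side slope z = 2.1: A = (b + zy)y = (1.26 + 2.1×1.28)×1.28 = 5.053 m²; P = b + 2y√(1+z²) = 1.26 + 2×1.28×2.326 = 7.214 m.
Hydraulic radius R = A/P = 5.053/7.214 = 0.7005 m.
Manning's equation: Q = (1/n) A R^(2/3) S^(1/2) = (1/0.038) × 5.053 × 0.7005^(2/3) × 0.0032^(1/2) = 5.93 m³/s.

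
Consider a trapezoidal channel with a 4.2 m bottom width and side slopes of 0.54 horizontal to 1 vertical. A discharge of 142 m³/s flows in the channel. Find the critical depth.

At critical depth, Q² T / (g A³) = 1, i.e. A³/T = Q²/g = 142²/9.81 = 2055.
Trying y = 3.19 m: A³/T = 882.1 — low.
Trying y = 4.82 m: A³/T = 3748 — high.
Trying y = 4.07 m: A³/T = 2054 — ≈ 2055.

y_c = 4.07 m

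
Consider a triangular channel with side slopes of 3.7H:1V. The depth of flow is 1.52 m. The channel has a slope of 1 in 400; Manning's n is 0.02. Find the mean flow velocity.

For a triangular section with side slope z = 3.7: A = zy² = 3.7×1.52² = 8.548 m²; P = 2y√(1+z²) = 2×1.52×3.833 = 11.65 m.
Hydraulic radius R = A/P = 8.548/11.65 = 0.7337 m.
From Manning's equation, V = (1/n) R^(2/3) S^(1/2) = (1/0.02) × 0.7337^(2/3) × 0.0025^(1/2) = 2.03 m/s.

V = 2.03 m/s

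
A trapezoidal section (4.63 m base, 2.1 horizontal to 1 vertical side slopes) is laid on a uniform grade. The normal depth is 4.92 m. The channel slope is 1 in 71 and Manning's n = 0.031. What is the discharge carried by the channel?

With bottom width b = 4.63 m and side slope z = 2.1: A = (b + zy)y = (4.63 + 2.1×4.92)×4.92 = 73.61 m²; P = b + 2y√(1+z²) = 4.63 + 2×4.92×2.326 = 27.52 m.
Hydraulic radius R = A/P = 73.61/27.52 = 2.675 m.
Manning's equation: Q = (1/n) A R^(2/3) S^(1/2) = (1/0.031) × 73.61 × 2.675^(2/3) × 0.01408^(1/2) = 543 m³/s.

Q = 543 m³/s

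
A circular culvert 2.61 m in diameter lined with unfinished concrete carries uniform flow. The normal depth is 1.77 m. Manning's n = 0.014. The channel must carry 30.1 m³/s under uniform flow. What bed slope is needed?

For a circular section of diameter D = 2.61 m at depth y = 1.77 m, the central angle is θ = 2 arccos(1 − 2y/D) = 3.87 rad. Then A = (D²/8)(θ − sin θ) = 3.863 m² and P = Dθ/2 = 5.051 m.
Hydraulic radius R = A/P = 3.863/5.051 = 0.7648 m.
From Manning's equation, S = [nQ / (1 A R^(2/3))]² = [0.014 × 30.1 / (1 × 3.863 × 0.7648^(2/3))]² = 0.017.

S = 0.017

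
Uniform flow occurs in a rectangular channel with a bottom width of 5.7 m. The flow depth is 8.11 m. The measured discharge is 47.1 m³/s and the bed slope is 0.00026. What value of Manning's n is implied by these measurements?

n = 0.026

Flow area A = b·y = 5.7 × 8.11 = 46.23 m². Wetted perimeter P = b + 2y = 5.7 + 2×8.11 = 21.92 m.
Hydraulic radius R = A/P = 46.23/21.92 = 2.109 m.
Rearranging Manning's equation: n = (1/Q) A R^(2/3) S^(1/2) = (1/47.1) × 46.23 × 2.109^(2/3) × √0.00026 = 0.026.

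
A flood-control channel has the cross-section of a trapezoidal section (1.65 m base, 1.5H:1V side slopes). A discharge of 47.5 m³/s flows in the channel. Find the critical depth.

y_c = 2.41 m

At critical depth, Q² T / (g A³) = 1, i.e. A³/T = Q²/g = 47.5²/9.81 = 230.
At y = 2.63 m: A³/T = 334 — too large.
At y = 2.41 m: A³/T = 230.1 — matches.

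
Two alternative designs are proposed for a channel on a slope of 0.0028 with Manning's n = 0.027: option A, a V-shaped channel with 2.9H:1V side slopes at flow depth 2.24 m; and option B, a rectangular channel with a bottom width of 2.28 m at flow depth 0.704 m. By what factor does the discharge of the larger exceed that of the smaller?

16.4

Channel A: For a triangular section with side slope z = 2.9: A = zy² = 2.9×2.24² = 14.55 m²; P = 2y√(1+z²) = 2×2.24×3.068 = 13.74 m. Hydraulic radius R = A/P = 14.55/13.74 = 1.059 m. Q_A = (1/0.027)·14.55·1.059^(2/3)·√0.0028 = 29.62 m³/s.
Channel B: Flow area A = b·y = 2.28 × 0.704 = 1.605 m². Wetted perimeter P = b + 2y = 2.28 + 2×0.704 = 3.688 m. Hydraulic radius R = A/P = 1.605/3.688 = 0.4352 m. Q_B = (1/0.027)·1.605·0.4352^(2/3)·√0.0028 = 1.807 m³/s.
The larger discharge is 29.62 m³/s and the smaller is 1.807 m³/s; the ratio is 16.4.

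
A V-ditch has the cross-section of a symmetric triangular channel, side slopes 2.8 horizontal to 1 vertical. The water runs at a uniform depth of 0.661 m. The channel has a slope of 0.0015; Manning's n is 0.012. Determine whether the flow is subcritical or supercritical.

For a triangular section with side slope z = 2.8: A = zy² = 2.8×0.661² = 1.223 m²; P = 2y√(1+z²) = 2×0.661×2.973 = 3.931 m.
Hydraulic radius R = A/P = 1.223/3.931 = 0.3112 m.
V = (1/n) R^(2/3) √S = (1/0.012) × 0.3112^(2/3) × √0.0015 = 1.482 m/s. Hydraulic depth D_h = A/T = 1.223/3.702 = 0.3305 m.
Froude number Fr = V/√(g·D_h) = 1.482/√(9.81×0.3305) = 0.823, which is less than 1, so the flow is subcritical.

subcritical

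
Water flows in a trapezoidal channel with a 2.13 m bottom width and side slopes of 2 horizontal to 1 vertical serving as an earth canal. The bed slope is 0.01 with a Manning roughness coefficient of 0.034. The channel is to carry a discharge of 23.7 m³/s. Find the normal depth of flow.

Manning's equation rearranged: A R^(2/3) = nQ / (1·√S) = 0.034 × 23.7 / (√0.01) = 8.058.
Try y = 1.98 m: A R^(2/3) = 12.83 — too large.
Try y = 1.27 m: A R^(2/3) = 4.937 — too small.
Try y = 1.6 m: A R^(2/3) = 8.058 — close enough.

y_n = 1.6 m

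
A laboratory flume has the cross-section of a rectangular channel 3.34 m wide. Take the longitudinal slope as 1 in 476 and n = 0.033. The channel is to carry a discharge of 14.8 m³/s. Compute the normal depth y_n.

y_n = 3.04 m

Manning's equation rearranged: A R^(2/3) = nQ / (1·√S) = 0.033 × 14.8 / (√0.002101) = 10.66.
Try y = 2.38 m: A R^(2/3) = 7.85 — short.
Try y = 3.76 m: A R^(2/3) = 13.84 — over.
Try y = 3.04 m: A R^(2/3) = 10.67 — ≈ 10.66.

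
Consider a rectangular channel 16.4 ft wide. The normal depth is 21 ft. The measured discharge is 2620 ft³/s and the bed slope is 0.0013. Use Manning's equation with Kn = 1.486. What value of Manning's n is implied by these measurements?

n = 0.023

Flow area A = b·y = 16.4 × 21 = 344.4 ft². Wetted perimeter P = b + 2y = 16.4 + 2×21 = 58.4 ft.
Hydraulic radius R = A/P = 344.4/58.4 = 5.897 ft.
Rearranging Manning's equation: n = (1.486/Q) A R^(2/3) S^(1/2) = (1.486/2620) × 344.4 × 5.897^(2/3) × √0.0013 = 0.023.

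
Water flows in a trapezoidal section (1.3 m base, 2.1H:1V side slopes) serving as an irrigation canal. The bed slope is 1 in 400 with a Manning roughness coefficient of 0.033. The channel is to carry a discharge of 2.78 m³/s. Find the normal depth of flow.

y_n = 0.893 m

Manning's equation rearranged: A R^(2/3) = nQ / (1·√S) = 0.033 × 2.78 / (√0.0025) = 1.835.
Try y = 0.628 m: A R^(2/3) = 0.8773 — low.
Try y = 1.1 m: A R^(2/3) = 2.884 — high.
Try y = 0.893 m: A R^(2/3) = 1.833 — close enough.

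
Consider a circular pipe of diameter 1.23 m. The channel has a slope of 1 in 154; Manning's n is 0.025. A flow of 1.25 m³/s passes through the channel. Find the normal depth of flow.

y_n = 0.77 m

Manning's equation rearranged: A R^(2/3) = nQ / (1·√S) = 0.025 × 1.25 / (√0.006494) = 0.3878.
At y = 0.565 m: A R^(2/3) = 0.2338 — low.
At y = 0.936 m: A R^(2/3) = 0.5019 — high.
At y = 0.77 m: A R^(2/3) = 0.3877 — ≈ 0.3878.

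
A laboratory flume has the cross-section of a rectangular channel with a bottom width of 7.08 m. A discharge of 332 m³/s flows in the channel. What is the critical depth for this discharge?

y_c = 6.07 m

For a rectangular channel, critical depth y_c = (q²/g)^(1/3) where q = Q/b = 332/7.08 = 46.89 m²/s.
So y_c = (46.89²/9.81)^(1/3) = 6.07 m.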